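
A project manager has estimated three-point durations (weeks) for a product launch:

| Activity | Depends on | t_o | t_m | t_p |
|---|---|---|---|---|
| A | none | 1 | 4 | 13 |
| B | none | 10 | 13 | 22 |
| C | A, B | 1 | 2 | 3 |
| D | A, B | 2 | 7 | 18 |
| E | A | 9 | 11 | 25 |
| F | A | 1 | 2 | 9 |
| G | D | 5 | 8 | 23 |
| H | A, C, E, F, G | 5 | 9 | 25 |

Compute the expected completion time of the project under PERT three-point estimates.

te_A = (1 + 4·4 + 13)/6 = 30/6 = 5
te_B = (10 + 4·13 + 22)/6 = 84/6 = 14
te_C = (1 + 4·2 + 3)/6 = 12/6 = 2
te_D = (2 + 4·7 + 18)/6 = 48/6 = 8
te_E = (9 + 4·11 + 25)/6 = 78/6 = 13
te_F = (1 + 4·2 + 9)/6 = 18/6 = 3
te_G = (5 + 4·8 + 23)/6 = 60/6 = 10
te_H = (5 + 4·9 + 25)/6 = 66/6 = 11

Forward pass:
ES_A = 0; EF_A = 5
ES_B = 0; EF_B = 14
ES_C = max(EF_A=5, EF_B=14) = 14; EF_C = 14+2 = 16
ES_D = max(EF_A=5, EF_B=14) = 14; EF_D = 14+8 = 22
ES_E = 5; EF_E = 5+13 = 18
ES_F = 5; EF_F = 5+3 = 8
ES_G = 22; EF_G = 22+10 = 32
ES_H = max(EF_A=5, EF_C=16, EF_E=18, EF_F=8, EF_G=32) = 32; EF_H = 32+11 = 43
Expected project duration μ = 43 weeks. Critical path: B → D → G → H.

43 weeks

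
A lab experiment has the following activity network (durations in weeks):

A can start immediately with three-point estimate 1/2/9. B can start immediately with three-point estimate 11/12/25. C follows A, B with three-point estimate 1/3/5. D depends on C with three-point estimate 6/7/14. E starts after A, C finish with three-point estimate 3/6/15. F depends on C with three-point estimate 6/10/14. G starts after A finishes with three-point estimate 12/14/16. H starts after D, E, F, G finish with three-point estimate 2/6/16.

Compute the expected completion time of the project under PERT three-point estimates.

te_A = (1 + 4·2 + 9)/6 = 18/6 = 3
te_B = (11 + 4·12 + 25)/6 = 84/6 = 14
te_C = (1 + 4·3 + 5)/6 = 18/6 = 3
te_D = (6 + 4·7 + 14)/6 = 48/6 = 8
te_E = (3 + 4·6 + 15)/6 = 42/6 = 7
te_F = (6 + 4·10 + 14)/6 = 60/6 = 10
te_G = (12 + 4·14 + 16)/6 = 84/6 = 14
te_H = (2 + 4·6 + 16)/6 = 42/6 = 7

Forward pass:
ES_A = 0; EF_A = 3
ES_B = 0; EF_B = 14
ES_C = max(EF_A=3, EF_B=14) = 14; EF_C = 14+3 = 17
ES_D = 17; EF_D = 17+8 = 25
ES_E = max(EF_A=3, EF_C=17) = 17; EF_E = 17+7 = 24
ES_F = 17; EF_F = 17+10 = 27
ES_G = 3; EF_G = 3+14 = 17
ES_H = max(EF_D=25, EF_E=24, EF_F=27, EF_G=17) = 27; EF_H = 27+7 = 34
Expected project duration μ = 34 weeks. Critical path: B → C → F → H.

34 weeks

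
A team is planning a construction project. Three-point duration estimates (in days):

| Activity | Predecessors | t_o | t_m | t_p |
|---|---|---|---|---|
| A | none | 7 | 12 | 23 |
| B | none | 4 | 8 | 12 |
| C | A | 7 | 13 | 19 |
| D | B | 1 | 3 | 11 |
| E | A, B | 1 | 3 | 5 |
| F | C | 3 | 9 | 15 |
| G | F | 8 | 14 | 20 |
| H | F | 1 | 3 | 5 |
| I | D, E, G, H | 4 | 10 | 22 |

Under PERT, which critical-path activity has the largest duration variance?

I

te_A = (7 + 4·12 + 23)/6 = 78/6 = 13; σ²_A = ((23−7)/6)² = 7.111
te_B = (4 + 4·8 + 12)/6 = 48/6 = 8; σ²_B = ((12−4)/6)² = 1.778
te_C = (7 + 4·13 + 19)/6 = 78/6 = 13; σ²_C = ((19−7)/6)² = 4.000
te_D = (1 + 4·3 + 11)/6 = 24/6 = 4; σ²_D = ((11−1)/6)² = 2.778
te_E = (1 + 4·3 + 5)/6 = 18/6 = 3; σ²_E = ((5−1)/6)² = 0.444
te_F = (3 + 4·9 + 15)/6 = 54/6 = 9; σ²_F = ((15−3)/6)² = 4.000
te_G = (8 + 4·14 + 20)/6 = 84/6 = 14; σ²_G = ((20−8)/6)² = 4.000
te_H = (1 + 4·3 + 5)/6 = 18/6 = 3; σ²_H = ((5−1)/6)² = 0.444
te_I = (4 + 4·10 + 22)/6 = 66/6 = 11; σ²_I = ((22−4)/6)² = 9.000

Forward pass:
ES_A = 0; EF_A = 13
ES_B = 0; EF_B = 8
ES_C = 13; EF_C = 13+13 = 26
ES_D = 8; EF_D = 8+4 = 12
ES_E = max(EF_A=13, EF_B=8) = 13; EF_E = 13+3 = 16
ES_F = 26; EF_F = 26+9 = 35
ES_G = 35; EF_G = 35+14 = 49
ES_H = 35; EF_H = 35+3 = 38
ES_I = max(EF_D=12, EF_E=16, EF_G=49, EF_H=38) = 49; EF_I = 49+11 = 60
Expected project duration μ = 60 days. Critical path: A → C → F → G → I.

Variances on critical path: σ²_A=7.111, σ²_C=4.000, σ²_F=4.000, σ²_G=4.000, σ²_I=9.000.
Largest is σ²_I = 9.000.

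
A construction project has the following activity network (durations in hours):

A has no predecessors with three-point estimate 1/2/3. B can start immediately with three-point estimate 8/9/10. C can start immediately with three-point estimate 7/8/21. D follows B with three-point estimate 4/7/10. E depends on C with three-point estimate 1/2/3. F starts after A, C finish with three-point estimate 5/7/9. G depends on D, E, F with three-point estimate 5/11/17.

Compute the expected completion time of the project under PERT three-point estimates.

28 hours

te_A = (1 + 4·2 + 3)/6 = 12/6 = 2
te_B = (8 + 4·9 + 10)/6 = 54/6 = 9
te_C = (7 + 4·8 + 21)/6 = 60/6 = 10
te_D = (4 + 4·7 + 10)/6 = 42/6 = 7
te_E = (1 + 4·2 + 3)/6 = 12/6 = 2
te_F = (5 + 4·7 + 9)/6 = 42/6 = 7
te_G = (5 + 4·11 + 17)/6 = 66/6 = 11

Forward pass:
ES_A = 0; EF_A = 2
ES_B = 0; EF_B = 9
ES_C = 0; EF_C = 10
ES_D = 9; EF_D = 9+7 = 16
ES_E = 10; EF_E = 10+2 = 12
ES_F = max(EF_A=2, EF_C=10) = 10; EF_F = 10+7 = 17
ES_G = max(EF_D=16, EF_E=12, EF_F=17) = 17; EF_G = 17+11 = 28
Expected project duration μ = 28 hours. Critical path: C → F → G.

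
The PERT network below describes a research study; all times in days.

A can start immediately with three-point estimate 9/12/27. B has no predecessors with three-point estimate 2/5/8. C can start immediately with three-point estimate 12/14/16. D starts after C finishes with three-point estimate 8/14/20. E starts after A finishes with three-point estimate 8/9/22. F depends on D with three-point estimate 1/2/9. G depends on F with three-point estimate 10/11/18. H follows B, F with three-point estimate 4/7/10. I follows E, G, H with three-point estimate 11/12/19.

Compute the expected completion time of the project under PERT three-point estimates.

56 days

te_A = (9 + 4·12 + 27)/6 = 84/6 = 14
te_B = (2 + 4·5 + 8)/6 = 30/6 = 5
te_C = (12 + 4·14 + 16)/6 = 84/6 = 14
te_D = (8 + 4·14 + 20)/6 = 84/6 = 14
te_E = (8 + 4·9 + 22)/6 = 66/6 = 11
te_F = (1 + 4·2 + 9)/6 = 18/6 = 3
te_G = (10 + 4·11 + 18)/6 = 72/6 = 12
te_H = (4 + 4·7 + 10)/6 = 42/6 = 7
te_I = (11 + 4·12 + 19)/6 = 78/6 = 13

Forward pass:
ES_A = 0; EF_A = 14
ES_B = 0; EF_B = 5
ES_C = 0; EF_C = 14
ES_D = 14; EF_D = 14+14 = 28
ES_E = 14; EF_E = 14+11 = 25
ES_F = 28; EF_F = 28+3 = 31
ES_G = 31; EF_G = 31+12 = 43
ES_H = max(EF_B=5, EF_F=31) = 31; EF_H = 31+7 = 38
ES_I = max(EF_E=25, EF_G=43, EF_H=38) = 43; EF_I = 43+13 = 56
Expected project duration μ = 56 days. Critical path: C → D → F → G → I.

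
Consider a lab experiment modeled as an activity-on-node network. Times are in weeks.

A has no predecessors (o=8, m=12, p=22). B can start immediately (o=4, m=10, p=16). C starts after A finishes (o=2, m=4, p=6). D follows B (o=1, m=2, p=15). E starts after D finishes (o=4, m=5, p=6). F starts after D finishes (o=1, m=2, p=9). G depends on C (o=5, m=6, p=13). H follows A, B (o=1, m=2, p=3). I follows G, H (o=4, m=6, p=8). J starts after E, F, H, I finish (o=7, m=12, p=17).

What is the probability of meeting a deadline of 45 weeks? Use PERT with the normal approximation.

te_A = (8 + 4·12 + 22)/6 = 78/6 = 13; σ²_A = ((22−8)/6)² = 5.444
te_B = (4 + 4·10 + 16)/6 = 60/6 = 10; σ²_B = ((16−4)/6)² = 4.000
te_C = (2 + 4·4 + 6)/6 = 24/6 = 4; σ²_C = ((6−2)/6)² = 0.444
te_D = (1 + 4·2 + 15)/6 = 24/6 = 4; σ²_D = ((15−1)/6)² = 5.444
te_E = (4 + 4·5 + 6)/6 = 30/6 = 5; σ²_E = ((6−4)/6)² = 0.111
te_F = (1 + 4·2 + 9)/6 = 18/6 = 3; σ²_F = ((9−1)/6)² = 1.778
te_G = (5 + 4·6 + 13)/6 = 42/6 = 7; σ²_G = ((13−5)/6)² = 1.778
te_H = (1 + 4·2 + 3)/6 = 12/6 = 2; σ²_H = ((3−1)/6)² = 0.111
te_I = (4 + 4·6 + 8)/6 = 36/6 = 6; σ²_I = ((8−4)/6)² = 0.444
te_J = (7 + 4·12 + 17)/6 = 72/6 = 12; σ²_J = ((17−7)/6)² = 2.778

Forward pass:
ES_A = 0; EF_A = 13
ES_B = 0; EF_B = 10
ES_C = 13; EF_C = 13+4 = 17
ES_D = 10; EF_D = 10+4 = 14
ES_E = 14; EF_E = 14+5 = 19
ES_F = 14; EF_F = 14+3 = 17
ES_G = 17; EF_G = 17+7 = 24
ES_H = max(EF_A=13, EF_B=10) = 13; EF_H = 13+2 = 15
ES_I = max(EF_G=24, EF_H=15) = 24; EF_I = 24+6 = 30
ES_J = max(EF_E=19, EF_F=17, EF_H=15, EF_I=30) = 30; EF_J = 30+12 = 42
Expected project duration μ = 42 weeks. Critical path: A → C → G → I → J.

Variance along critical path = 5.444 + 0.444 + 1.778 + 0.444 + 2.778 = 10.889; σ = √10.889 = 3.300 weeks.
Z = (45 − 42) / 3.300 = 0.909
P(T ≤ 45) = Φ(0.909) ≈ 0.818

0.818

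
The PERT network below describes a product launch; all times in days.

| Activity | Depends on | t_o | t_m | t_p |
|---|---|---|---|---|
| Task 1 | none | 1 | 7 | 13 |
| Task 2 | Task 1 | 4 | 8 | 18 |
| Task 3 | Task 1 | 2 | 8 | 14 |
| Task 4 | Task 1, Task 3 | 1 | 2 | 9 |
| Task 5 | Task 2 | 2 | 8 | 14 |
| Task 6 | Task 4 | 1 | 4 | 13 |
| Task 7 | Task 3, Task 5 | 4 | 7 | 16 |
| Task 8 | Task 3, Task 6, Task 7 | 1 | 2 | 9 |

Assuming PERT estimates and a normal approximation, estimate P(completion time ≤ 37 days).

0.676

te_Task 1 = (1 + 4·7 + 13)/6 = 42/6 = 7; σ²_Task 1 = ((13−1)/6)² = 4.000
te_Task 2 = (4 + 4·8 + 18)/6 = 54/6 = 9; σ²_Task 2 = ((18−4)/6)² = 5.444
te_Task 3 = (2 + 4·8 + 14)/6 = 48/6 = 8; σ²_Task 3 = ((14−2)/6)² = 4.000
te_Task 4 = (1 + 4·2 + 9)/6 = 18/6 = 3; σ²_Task 4 = ((9−1)/6)² = 1.778
te_Task 5 = (2 + 4·8 + 14)/6 = 48/6 = 8; σ²_Task 5 = ((14−2)/6)² = 4.000
te_Task 6 = (1 + 4·4 + 13)/6 = 30/6 = 5; σ²_Task 6 = ((13−1)/6)² = 4.000
te_Task 7 = (4 + 4·7 + 16)/6 = 48/6 = 8; σ²_Task 7 = ((16−4)/6)² = 4.000
te_Task 8 = (1 + 4·2 + 9)/6 = 18/6 = 3; σ²_Task 8 = ((9−1)/6)² = 1.778

Forward pass:
ES_Task 1 = 0; EF_Task 1 = 7
ES_Task 2 = 7; EF_Task 2 = 7+9 = 16
ES_Task 3 = 7; EF_Task 3 = 7+8 = 15
ES_Task 4 = max(EF_Task 1=7, EF_Task 3=15) = 15; EF_Task 4 = 15+3 = 18
ES_Task 5 = 16; EF_Task 5 = 16+8 = 24
ES_Task 6 = 18; EF_Task 6 = 18+5 = 23
ES_Task 7 = max(EF_Task 3=15, EF_Task 5=24) = 24; EF_Task 7 = 24+8 = 32
ES_Task 8 = max(EF_Task 3=15, EF_Task 6=23, EF_Task 7=32) = 32; EF_Task 8 = 32+3 = 35
Expected project duration μ = 35 days. Critical path: Task 1 → Task 2 → Task 5 → Task 7 → Task 8.

Variance along critical path = 4.000 + 5.444 + 4.000 + 4.000 + 1.778 = 19.222; σ = √19.222 = 4.384 days.
Z = (37 − 35) / 4.384 = 0.456
P(T ≤ 37) = Φ(0.456) ≈ 0.676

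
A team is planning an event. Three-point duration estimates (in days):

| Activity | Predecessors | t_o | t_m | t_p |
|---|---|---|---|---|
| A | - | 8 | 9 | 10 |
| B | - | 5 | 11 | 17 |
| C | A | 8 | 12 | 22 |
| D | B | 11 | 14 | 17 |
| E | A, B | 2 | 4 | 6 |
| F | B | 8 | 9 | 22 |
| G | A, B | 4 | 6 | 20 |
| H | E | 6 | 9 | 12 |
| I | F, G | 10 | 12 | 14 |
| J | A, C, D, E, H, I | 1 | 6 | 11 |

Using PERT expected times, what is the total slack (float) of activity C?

te_A = (8 + 4·9 + 10)/6 = 54/6 = 9
te_B = (5 + 4·11 + 17)/6 = 66/6 = 11
te_C = (8 + 4·12 + 22)/6 = 78/6 = 13
te_D = (11 + 4·14 + 17)/6 = 84/6 = 14
te_E = (2 + 4·4 + 6)/6 = 24/6 = 4
te_F = (8 + 4·9 + 22)/6 = 66/6 = 11
te_G = (4 + 4·6 + 20)/6 = 48/6 = 8
te_H = (6 + 4·9 + 12)/6 = 54/6 = 9
te_I = (10 + 4·12 + 14)/6 = 72/6 = 12
te_J = (1 + 4·6 + 11)/6 = 36/6 = 6

Forward pass:
ES_A = 0; EF_A = 9
ES_B = 0; EF_B = 11
ES_C = 9; EF_C = 9+13 = 22
ES_D = 11; EF_D = 11+14 = 25
ES_E = max(EF_A=9, EF_B=11) = 11; EF_E = 11+4 = 15
ES_F = 11; EF_F = 11+11 = 22
ES_G = max(EF_A=9, EF_B=11) = 11; EF_G = 11+8 = 19
ES_H = 15; EF_H = 15+9 = 24
ES_I = max(EF_F=22, EF_G=19) = 22; EF_I = 22+12 = 34
ES_J = max(EF_A=9, EF_C=22, EF_D=25, EF_E=15, EF_H=24, EF_I=34) = 34; EF_J = 34+6 = 40
Expected project duration μ = 40 days. Critical path: B → F → I → J.

Backward pass:
LF_J = 40; LS_J = 40−6 = 34
LF_I = LS_J = 34; LS_I = 34−12 = 22
LF_H = LS_J = 34; LS_H = 34−9 = 25
LF_G = LS_I = 22; LS_G = 22−8 = 14
LF_F = LS_I = 22; LS_F = 22−11 = 11
LF_E = min(LS_H=25, LS_J=34) = 25; LS_E = 25−4 = 21
LF_D = LS_J = 34; LS_D = 34−14 = 20
LF_C = LS_J = 34; LS_C = 34−13 = 21
LF_B = min(LS_D=20, LS_E=21, LS_F=11, LS_G=14) = 11; LS_B = 11−11 = 0
LF_A = min(LS_C=21, LS_E=21, LS_G=14, LS_J=34) = 14; LS_A = 14−9 = 5
Slack_C = LS_C − ES_C = 21 − 9 = 12

12 days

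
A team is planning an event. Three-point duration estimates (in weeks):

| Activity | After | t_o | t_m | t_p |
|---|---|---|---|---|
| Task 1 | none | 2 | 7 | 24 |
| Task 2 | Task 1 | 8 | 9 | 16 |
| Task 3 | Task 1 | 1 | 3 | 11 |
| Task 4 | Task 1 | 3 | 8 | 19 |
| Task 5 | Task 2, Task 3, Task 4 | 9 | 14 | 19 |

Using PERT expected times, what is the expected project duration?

te_Task 1 = (2 + 4·7 + 24)/6 = 54/6 = 9
te_Task 2 = (8 + 4·9 + 16)/6 = 60/6 = 10
te_Task 3 = (1 + 4·3 + 11)/6 = 24/6 = 4
te_Task 4 = (3 + 4·8 + 19)/6 = 54/6 = 9
te_Task 5 = (9 + 4·14 + 19)/6 = 84/6 = 14

Forward pass:
ES_Task 1 = 0; EF_Task 1 = 9
ES_Task 2 = 9; EF_Task 2 = 9+10 = 19
ES_Task 3 = 9; EF_Task 3 = 9+4 = 13
ES_Task 4 = 9; EF_Task 4 = 9+9 = 18
ES_Task 5 = max(EF_Task 2=19, EF_Task 3=13, EF_Task 4=18) = 19; EF_Task 5 = 19+14 = 33
Expected project duration μ = 33 weeks. Critical path: Task 1 → Task 2 → Task 5.

33 weeks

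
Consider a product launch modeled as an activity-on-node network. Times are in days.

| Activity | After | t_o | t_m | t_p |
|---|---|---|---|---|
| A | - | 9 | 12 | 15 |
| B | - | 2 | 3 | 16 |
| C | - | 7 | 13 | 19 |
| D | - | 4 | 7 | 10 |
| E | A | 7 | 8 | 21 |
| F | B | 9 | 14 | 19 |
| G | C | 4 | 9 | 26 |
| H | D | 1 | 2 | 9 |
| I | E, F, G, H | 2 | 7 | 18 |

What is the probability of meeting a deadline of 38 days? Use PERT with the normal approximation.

0.887

te_A = (9 + 4·12 + 15)/6 = 72/6 = 12; σ²_A = ((15−9)/6)² = 1.000
te_B = (2 + 4·3 + 16)/6 = 30/6 = 5; σ²_B = ((16−2)/6)² = 5.444
te_C = (7 + 4·13 + 19)/6 = 78/6 = 13; σ²_C = ((19−7)/6)² = 4.000
te_D = (4 + 4·7 + 10)/6 = 42/6 = 7; σ²_D = ((10−4)/6)² = 1.000
te_E = (7 + 4·8 + 21)/6 = 60/6 = 10; σ²_E = ((21−7)/6)² = 5.444
te_F = (9 + 4·14 + 19)/6 = 84/6 = 14; σ²_F = ((19−9)/6)² = 2.778
te_G = (4 + 4·9 + 26)/6 = 66/6 = 11; σ²_G = ((26−4)/6)² = 13.444
te_H = (1 + 4·2 + 9)/6 = 18/6 = 3; σ²_H = ((9−1)/6)² = 1.778
te_I = (2 + 4·7 + 18)/6 = 48/6 = 8; σ²_I = ((18−2)/6)² = 7.111

Forward pass:
ES_A = 0; EF_A = 12
ES_B = 0; EF_B = 5
ES_C = 0; EF_C = 13
ES_D = 0; EF_D = 7
ES_E = 12; EF_E = 12+10 = 22
ES_F = 5; EF_F = 5+14 = 19
ES_G = 13; EF_G = 13+11 = 24
ES_H = 7; EF_H = 7+3 = 10
ES_I = max(EF_E=22, EF_F=19, EF_G=24, EF_H=10) = 24; EF_I = 24+8 = 32
Expected project duration μ = 32 days. Critical path: C → G → I.

Variance along critical path = 4.000 + 13.444 + 7.111 = 24.556; σ = √24.556 = 4.955 days.
Z = (38 − 32) / 4.955 = 1.211
P(T ≤ 38) = Φ(1.211) ≈ 0.887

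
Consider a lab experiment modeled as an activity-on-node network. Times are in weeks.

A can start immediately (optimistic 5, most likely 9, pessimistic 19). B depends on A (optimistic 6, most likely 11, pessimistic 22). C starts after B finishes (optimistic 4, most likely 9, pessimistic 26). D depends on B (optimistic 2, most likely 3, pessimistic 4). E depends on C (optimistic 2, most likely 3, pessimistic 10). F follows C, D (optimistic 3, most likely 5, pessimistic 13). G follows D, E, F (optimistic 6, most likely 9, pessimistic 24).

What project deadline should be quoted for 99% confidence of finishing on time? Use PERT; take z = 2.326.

64.3 weeks

te_A = (5 + 4·9 + 19)/6 = 60/6 = 10; σ²_A = ((19−5)/6)² = 5.444
te_B = (6 + 4·11 + 22)/6 = 72/6 = 12; σ²_B = ((22−6)/6)² = 7.111
te_C = (4 + 4·9 + 26)/6 = 66/6 = 11; σ²_C = ((26−4)/6)² = 13.444
te_D = (2 + 4·3 + 4)/6 = 18/6 = 3; σ²_D = ((4−2)/6)² = 0.111
te_E = (2 + 4·3 + 10)/6 = 24/6 = 4; σ²_E = ((10−2)/6)² = 1.778
te_F = (3 + 4·5 + 13)/6 = 36/6 = 6; σ²_F = ((13−3)/6)² = 2.778
te_G = (6 + 4·9 + 24)/6 = 66/6 = 11; σ²_G = ((24−6)/6)² = 9.000

Forward pass:
ES_A = 0; EF_A = 10
ES_B = 10; EF_B = 10+12 = 22
ES_C = 22; EF_C = 22+11 = 33
ES_D = 22; EF_D = 22+3 = 25
ES_E = 33; EF_E = 33+4 = 37
ES_F = max(EF_C=33, EF_D=25) = 33; EF_F = 33+6 = 39
ES_G = max(EF_D=25, EF_E=37, EF_F=39) = 39; EF_G = 39+11 = 50
Expected project duration μ = 50 weeks. Critical path: A → B → C → F → G.

Variance along critical path = 5.444 + 7.111 + 13.444 + 2.778 + 9.000 = 37.778; σ = 6.146 weeks.
D = μ + z·σ = 50 + 2.326·6.146 = 64.3 weeks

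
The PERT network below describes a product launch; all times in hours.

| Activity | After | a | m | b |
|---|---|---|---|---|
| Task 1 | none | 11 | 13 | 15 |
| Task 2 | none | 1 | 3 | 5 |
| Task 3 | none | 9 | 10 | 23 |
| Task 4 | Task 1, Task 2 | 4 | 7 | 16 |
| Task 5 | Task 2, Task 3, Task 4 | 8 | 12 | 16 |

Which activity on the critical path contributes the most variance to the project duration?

te_Task 1 = (11 + 4·13 + 15)/6 = 78/6 = 13; σ²_Task 1 = ((15−11)/6)² = 0.444
te_Task 2 = (1 + 4·3 + 5)/6 = 18/6 = 3; σ²_Task 2 = ((5−1)/6)² = 0.444
te_Task 3 = (9 + 4·10 + 23)/6 = 72/6 = 12; σ²_Task 3 = ((23−9)/6)² = 5.444
te_Task 4 = (4 + 4·7 + 16)/6 = 48/6 = 8; σ²_Task 4 = ((16−4)/6)² = 4.000
te_Task 5 = (8 + 4·12 + 16)/6 = 72/6 = 12; σ²_Task 5 = ((16−8)/6)² = 1.778

Forward pass:
ES_Task 1 = 0; EF_Task 1 = 13
ES_Task 2 = 0; EF_Task 2 = 3
ES_Task 3 = 0; EF_Task 3 = 12
ES_Task 4 = max(EF_Task 1=13, EF_Task 2=3) = 13; EF_Task 4 = 13+8 = 21
ES_Task 5 = max(EF_Task 2=3, EF_Task 3=12, EF_Task 4=21) = 21; EF_Task 5 = 21+12 = 33
Expected project duration μ = 33 hours. Critical path: Task 1 → Task 4 → Task 5.

Variances on critical path: σ²_Task 1=0.444, σ²_Task 4=4.000, σ²_Task 5=1.778.
Largest is σ²_Task 4 = 4.000.

Task 4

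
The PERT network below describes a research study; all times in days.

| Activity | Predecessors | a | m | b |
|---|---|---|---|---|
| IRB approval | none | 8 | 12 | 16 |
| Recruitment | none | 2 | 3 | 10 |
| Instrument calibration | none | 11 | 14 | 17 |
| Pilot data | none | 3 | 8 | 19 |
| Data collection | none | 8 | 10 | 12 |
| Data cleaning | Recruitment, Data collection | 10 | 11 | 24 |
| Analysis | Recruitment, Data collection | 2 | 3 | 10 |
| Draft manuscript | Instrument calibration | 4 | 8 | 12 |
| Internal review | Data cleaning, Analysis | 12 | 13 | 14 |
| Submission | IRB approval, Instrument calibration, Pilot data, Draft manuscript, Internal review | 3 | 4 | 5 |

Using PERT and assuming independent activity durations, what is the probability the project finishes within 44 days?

te_IRB approval = (8 + 4·12 + 16)/6 = 72/6 = 12; σ²_IRB approval = ((16−8)/6)² = 1.778
te_Recruitment = (2 + 4·3 + 10)/6 = 24/6 = 4; σ²_Recruitment = ((10−2)/6)² = 1.778
te_Instrument calibration = (11 + 4·14 + 17)/6 = 84/6 = 14; σ²_Instrument calibration = ((17−11)/6)² = 1.000
te_Pilot data = (3 + 4·8 + 19)/6 = 54/6 = 9; σ²_Pilot data = ((19−3)/6)² = 7.111
te_Data collection = (8 + 4·10 + 12)/6 = 60/6 = 10; σ²_Data collection = ((12−8)/6)² = 0.444
te_Data cleaning = (10 + 4·11 + 24)/6 = 78/6 = 13; σ²_Data cleaning = ((24−10)/6)² = 5.444
te_Analysis = (2 + 4·3 + 10)/6 = 24/6 = 4; σ²_Analysis = ((10−2)/6)² = 1.778
te_Draft manuscript = (4 + 4·8 + 12)/6 = 48/6 = 8; σ²_Draft manuscript = ((12−4)/6)² = 1.778
te_Internal review = (12 + 4·13 + 14)/6 = 78/6 = 13; σ²_Internal review = ((14−12)/6)² = 0.111
te_Submission = (3 + 4·4 + 5)/6 = 24/6 = 4; σ²_Submission = ((5−3)/6)² = 0.111

Forward pass:
ES_IRB approval = 0; EF_IRB approval = 12
ES_Recruitment = 0; EF_Recruitment = 4
ES_Instrument calibration = 0; EF_Instrument calibration = 14
ES_Pilot data = 0; EF_Pilot data = 9
ES_Data collection = 0; EF_Data collection = 10
ES_Data cleaning = max(EF_Recruitment=4, EF_Data collection=10) = 10; EF_Data cleaning = 10+13 = 23
ES_Analysis = max(EF_Recruitment=4, EF_Data collection=10) = 10; EF_Analysis = 10+4 = 14
ES_Draft manuscript = 14; EF_Draft manuscript = 14+8 = 22
ES_Internal review = max(EF_Data cleaning=23, EF_Analysis=14) = 23; EF_Internal review = 23+13 = 36
ES_Submission = max(EF_IRB approval=12, EF_Instrument calibration=14, EF_Pilot data=9, EF_Draft manuscript=22, EF_Internal review=36) = 36; EF_Submission = 36+4 = 40
Expected project duration μ = 40 days. Critical path: Data collection → Data cleaning → Internal review → Submission.

Variance along critical path = 0.444 + 5.444 + 0.111 + 0.111 = 6.111; σ = √6.111 = 2.472 days.
Z = (44 − 40) / 2.472 = 1.618
P(T ≤ 44) = Φ(1.618) ≈ 0.947

0.947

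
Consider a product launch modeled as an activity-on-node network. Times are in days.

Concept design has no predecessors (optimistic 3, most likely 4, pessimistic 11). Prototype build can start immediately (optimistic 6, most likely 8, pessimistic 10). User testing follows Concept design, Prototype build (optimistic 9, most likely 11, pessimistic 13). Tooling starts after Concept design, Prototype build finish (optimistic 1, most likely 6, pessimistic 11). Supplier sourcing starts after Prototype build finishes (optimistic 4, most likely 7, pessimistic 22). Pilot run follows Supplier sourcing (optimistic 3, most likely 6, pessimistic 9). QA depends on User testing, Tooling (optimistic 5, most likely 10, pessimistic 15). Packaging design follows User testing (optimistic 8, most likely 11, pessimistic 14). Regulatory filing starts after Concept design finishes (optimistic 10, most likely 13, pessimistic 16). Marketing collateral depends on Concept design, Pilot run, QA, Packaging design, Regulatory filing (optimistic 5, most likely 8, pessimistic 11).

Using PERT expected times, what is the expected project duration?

te_Concept design = (3 + 4·4 + 11)/6 = 30/6 = 5
te_Prototype build = (6 + 4·8 + 10)/6 = 48/6 = 8
te_User testing = (9 + 4·11 + 13)/6 = 66/6 = 11
te_Tooling = (1 + 4·6 + 11)/6 = 36/6 = 6
te_Supplier sourcing = (4 + 4·7 + 22)/6 = 54/6 = 9
te_Pilot run = (3 + 4·6 + 9)/6 = 36/6 = 6
te_QA = (5 + 4·10 + 15)/6 = 60/6 = 10
te_Packaging design = (8 + 4·11 + 14)/6 = 66/6 = 11
te_Regulatory filing = (10 + 4·13 + 16)/6 = 78/6 = 13
te_Marketing collateral = (5 + 4·8 + 11)/6 = 48/6 = 8

Forward pass:
ES_Concept design = 0; EF_Concept design = 5
ES_Prototype build = 0; EF_Prototype build = 8
ES_User testing = max(EF_Concept design=5, EF_Prototype build=8) = 8; EF_User testing = 8+11 = 19
ES_Tooling = max(EF_Concept design=5, EF_Prototype build=8) = 8; EF_Tooling = 8+6 = 14
ES_Supplier sourcing = 8; EF_Supplier sourcing = 8+9 = 17
ES_Pilot run = 17; EF_Pilot run = 17+6 = 23
ES_QA = max(EF_User testing=19, EF_Tooling=14) = 19; EF_QA = 19+10 = 29
ES_Packaging design = 19; EF_Packaging design = 19+11 = 30
ES_Regulatory filing = 5; EF_Regulatory filing = 5+13 = 18
ES_Marketing collateral = max(EF_Concept design=5, EF_Pilot run=23, EF_QA=29, EF_Packaging design=30, EF_Regulatory filing=18) = 30; EF_Marketing collateral = 30+8 = 38
Expected project duration μ = 38 days. Critical path: Prototype build → User testing → Packaging design → Marketing collateral.

38 days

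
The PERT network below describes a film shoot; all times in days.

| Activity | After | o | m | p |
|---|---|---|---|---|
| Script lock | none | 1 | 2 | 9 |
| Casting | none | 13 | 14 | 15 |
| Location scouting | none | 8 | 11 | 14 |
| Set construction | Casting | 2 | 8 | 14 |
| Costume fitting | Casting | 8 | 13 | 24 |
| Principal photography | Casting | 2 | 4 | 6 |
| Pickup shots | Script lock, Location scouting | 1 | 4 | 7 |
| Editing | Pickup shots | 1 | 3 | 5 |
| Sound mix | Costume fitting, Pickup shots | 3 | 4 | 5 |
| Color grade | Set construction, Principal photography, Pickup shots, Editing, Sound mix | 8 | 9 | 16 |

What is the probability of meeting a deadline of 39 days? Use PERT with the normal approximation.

te_Script lock = (1 + 4·2 + 9)/6 = 18/6 = 3; σ²_Script lock = ((9−1)/6)² = 1.778
te_Casting = (13 + 4·14 + 15)/6 = 84/6 = 14; σ²_Casting = ((15−13)/6)² = 0.111
te_Location scouting = (8 + 4·11 + 14)/6 = 66/6 = 11; σ²_Location scouting = ((14−8)/6)² = 1.000
te_Set construction = (2 + 4·8 + 14)/6 = 48/6 = 8; σ²_Set construction = ((14−2)/6)² = 4.000
te_Costume fitting = (8 + 4·13 + 24)/6 = 84/6 = 14; σ²_Costume fitting = ((24−8)/6)² = 7.111
te_Principal photography = (2 + 4·4 + 6)/6 = 24/6 = 4; σ²_Principal photography = ((6−2)/6)² = 0.444
te_Pickup shots = (1 + 4·4 + 7)/6 = 24/6 = 4; σ²_Pickup shots = ((7−1)/6)² = 1.000
te_Editing = (1 + 4·3 + 5)/6 = 18/6 = 3; σ²_Editing = ((5−1)/6)² = 0.444
te_Sound mix = (3 + 4·4 + 5)/6 = 24/6 = 4; σ²_Sound mix = ((5−3)/6)² = 0.111
te_Color grade = (8 + 4·9 + 16)/6 = 60/6 = 10; σ²_Color grade = ((16−8)/6)² = 1.778

Forward pass:
ES_Script lock = 0; EF_Script lock = 3
ES_Casting = 0; EF_Casting = 14
ES_Location scouting = 0; EF_Location scouting = 11
ES_Set construction = 14; EF_Set construction = 14+8 = 22
ES_Costume fitting = 14; EF_Costume fitting = 14+14 = 28
ES_Principal photography = 14; EF_Principal photography = 14+4 = 18
ES_Pickup shots = max(EF_Script lock=3, EF_Location scouting=11) = 11; EF_Pickup shots = 11+4 = 15
ES_Editing = 15; EF_Editing = 15+3 = 18
ES_Sound mix = max(EF_Costume fitting=28, EF_Pickup shots=15) = 28; EF_Sound mix = 28+4 = 32
ES_Color grade = max(EF_Set construction=22, EF_Principal photography=18, EF_Pickup shots=15, EF_Editing=18, EF_Sound mix=32) = 32; EF_Color grade = 32+10 = 42
Expected project duration μ = 42 days. Critical path: Casting → Costume fitting → Sound mix → Color grade.

Variance along critical path = 0.111 + 7.111 + 0.111 + 1.778 = 9.111; σ = √9.111 = 3.018 days.
Z = (39 − 42) / 3.018 = -0.994
P(T ≤ 39) = Φ(-0.994) ≈ 0.160

0.160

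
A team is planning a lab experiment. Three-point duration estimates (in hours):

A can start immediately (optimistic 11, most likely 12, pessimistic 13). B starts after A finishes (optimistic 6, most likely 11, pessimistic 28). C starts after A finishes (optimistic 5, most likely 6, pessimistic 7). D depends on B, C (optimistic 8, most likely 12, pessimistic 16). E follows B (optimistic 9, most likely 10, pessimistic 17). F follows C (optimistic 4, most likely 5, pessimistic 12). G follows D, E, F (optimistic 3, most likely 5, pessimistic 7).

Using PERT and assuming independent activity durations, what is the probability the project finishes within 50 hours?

te_A = (11 + 4·12 + 13)/6 = 72/6 = 12; σ²_A = ((13−11)/6)² = 0.111
te_B = (6 + 4·11 + 28)/6 = 78/6 = 13; σ²_B = ((28−6)/6)² = 13.444
te_C = (5 + 4·6 + 7)/6 = 36/6 = 6; σ²_C = ((7−5)/6)² = 0.111
te_D = (8 + 4·12 + 16)/6 = 72/6 = 12; σ²_D = ((16−8)/6)² = 1.778
te_E = (9 + 4·10 + 17)/6 = 66/6 = 11; σ²_E = ((17−9)/6)² = 1.778
te_F = (4 + 4·5 + 12)/6 = 36/6 = 6; σ²_F = ((12−4)/6)² = 1.778
te_G = (3 + 4·5 + 7)/6 = 30/6 = 5; σ²_G = ((7−3)/6)² = 0.444

Forward pass:
ES_A = 0; EF_A = 12
ES_B = 12; EF_B = 12+13 = 25
ES_C = 12; EF_C = 12+6 = 18
ES_D = max(EF_B=25, EF_C=18) = 25; EF_D = 25+12 = 37
ES_E = 25; EF_E = 25+11 = 36
ES_F = 18; EF_F = 18+6 = 24
ES_G = max(EF_D=37, EF_E=36, EF_F=24) = 37; EF_G = 37+5 = 42
Expected project duration μ = 42 hours. Critical path: A → B → D → G.

Variance along critical path = 0.111 + 13.444 + 1.778 + 0.444 = 15.778; σ = √15.778 = 3.972 hours.
Z = (50 − 42) / 3.972 = 2.014
P(T ≤ 50) = Φ(2.014) ≈ 0.978

0.978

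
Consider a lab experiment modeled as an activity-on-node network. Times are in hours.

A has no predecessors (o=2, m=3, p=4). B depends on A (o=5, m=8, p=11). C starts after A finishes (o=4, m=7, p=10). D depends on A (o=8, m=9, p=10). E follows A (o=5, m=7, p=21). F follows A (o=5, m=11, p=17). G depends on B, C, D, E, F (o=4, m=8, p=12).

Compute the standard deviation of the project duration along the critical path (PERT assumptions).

te_A = (2 + 4·3 + 4)/6 = 18/6 = 3; σ²_A = ((4−2)/6)² = 0.111
te_B = (5 + 4·8 + 11)/6 = 48/6 = 8; σ²_B = ((11−5)/6)² = 1.000
te_C = (4 + 4·7 + 10)/6 = 42/6 = 7; σ²_C = ((10−4)/6)² = 1.000
te_D = (8 + 4·9 + 10)/6 = 54/6 = 9; σ²_D = ((10−8)/6)² = 0.111
te_E = (5 + 4·7 + 21)/6 = 54/6 = 9; σ²_E = ((21−5)/6)² = 7.111
te_F = (5 + 4·11 + 17)/6 = 66/6 = 11; σ²_F = ((17−5)/6)² = 4.000
te_G = (4 + 4·8 + 12)/6 = 48/6 = 8; σ²_G = ((12−4)/6)² = 1.778

Forward pass:
ES_A = 0; EF_A = 3
ES_B = 3; EF_B = 3+8 = 11
ES_C = 3; EF_C = 3+7 = 10
ES_D = 3; EF_D = 3+9 = 12
ES_E = 3; EF_E = 3+9 = 12
ES_F = 3; EF_F = 3+11 = 14
ES_G = max(EF_B=11, EF_C=10, EF_D=12, EF_E=12, EF_F=14) = 14; EF_G = 14+8 = 22
Expected project duration μ = 22 hours. Critical path: A → F → G.

Variance along critical path = 0.111 + 4.000 + 1.778 = 5.889
σ = √5.889 = 2.427 hours

2.43 hours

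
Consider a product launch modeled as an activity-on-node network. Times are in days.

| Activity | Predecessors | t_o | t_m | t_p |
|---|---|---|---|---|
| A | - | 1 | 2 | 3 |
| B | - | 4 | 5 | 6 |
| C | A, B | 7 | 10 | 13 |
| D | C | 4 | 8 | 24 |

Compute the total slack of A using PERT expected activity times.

te_A = (1 + 4·2 + 3)/6 = 12/6 = 2
te_B = (4 + 4·5 + 6)/6 = 30/6 = 5
te_C = (7 + 4·10 + 13)/6 = 60/6 = 10
te_D = (4 + 4·8 + 24)/6 = 60/6 = 10

Forward pass:
ES_A = 0; EF_A = 2
ES_B = 0; EF_B = 5
ES_C = max(EF_A=2, EF_B=5) = 5; EF_C = 5+10 = 15
ES_D = 15; EF_D = 15+10 = 25
Expected project duration μ = 25 days. Critical path: B → C → D.

Backward pass:
LF_D = 25; LS_D = 25−10 = 15
LF_C = LS_D = 15; LS_C = 15−10 = 5
LF_B = LS_C = 5; LS_B = 5−5 = 0
LF_A = LS_C = 5; LS_A = 5−2 = 3
Slack_A = LS_A − ES_A = 3 − 0 = 3

3 days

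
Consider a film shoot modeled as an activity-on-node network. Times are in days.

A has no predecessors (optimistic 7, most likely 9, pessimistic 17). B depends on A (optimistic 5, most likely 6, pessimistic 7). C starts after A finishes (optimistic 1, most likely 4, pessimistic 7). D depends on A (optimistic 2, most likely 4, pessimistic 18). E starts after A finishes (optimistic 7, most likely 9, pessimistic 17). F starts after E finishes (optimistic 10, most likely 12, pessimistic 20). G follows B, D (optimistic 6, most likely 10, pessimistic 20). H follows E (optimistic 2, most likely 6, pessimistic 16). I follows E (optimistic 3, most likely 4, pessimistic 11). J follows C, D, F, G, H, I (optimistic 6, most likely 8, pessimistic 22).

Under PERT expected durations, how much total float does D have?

te_A = (7 + 4·9 + 17)/6 = 60/6 = 10
te_B = (5 + 4·6 + 7)/6 = 36/6 = 6
te_C = (1 + 4·4 + 7)/6 = 24/6 = 4
te_D = (2 + 4·4 + 18)/6 = 36/6 = 6
te_E = (7 + 4·9 + 17)/6 = 60/6 = 10
te_F = (10 + 4·12 + 20)/6 = 78/6 = 13
te_G = (6 + 4·10 + 20)/6 = 66/6 = 11
te_H = (2 + 4·6 + 16)/6 = 42/6 = 7
te_I = (3 + 4·4 + 11)/6 = 30/6 = 5
te_J = (6 + 4·8 + 22)/6 = 60/6 = 10

Forward pass:
ES_A = 0; EF_A = 10
ES_B = 10; EF_B = 10+6 = 16
ES_C = 10; EF_C = 10+4 = 14
ES_D = 10; EF_D = 10+6 = 16
ES_E = 10; EF_E = 10+10 = 20
ES_F = 20; EF_F = 20+13 = 33
ES_G = max(EF_B=16, EF_D=16) = 16; EF_G = 16+11 = 27
ES_H = 20; EF_H = 20+7 = 27
ES_I = 20; EF_I = 20+5 = 25
ES_J = max(EF_C=14, EF_D=16, EF_F=33, EF_G=27, EF_H=27, EF_I=25) = 33; EF_J = 33+10 = 43
Expected project duration μ = 43 days. Critical path: A → E → F → J.

Backward pass:
LF_J = 43; LS_J = 43−10 = 33
LF_I = LS_J = 33; LS_I = 33−5 = 28
LF_H = LS_J = 33; LS_H = 33−7 = 26
LF_G = LS_J = 33; LS_G = 33−11 = 22
LF_F = LS_J = 33; LS_F = 33−13 = 20
LF_E = min(LS_F=20, LS_H=26, LS_I=28) = 20; LS_E = 20−10 = 10
LF_D = min(LS_G=22, LS_J=33) = 22; LS_D = 22−6 = 16
LF_C = LS_J = 33; LS_C = 33−4 = 29
LF_B = LS_G = 22; LS_B = 22−6 = 16
LF_A = min(LS_B=16, LS_C=29, LS_D=16, LS_E=10) = 10; LS_A = 10−10 = 0
Slack_D = LS_D − ES_D = 16 − 10 = 6

6 days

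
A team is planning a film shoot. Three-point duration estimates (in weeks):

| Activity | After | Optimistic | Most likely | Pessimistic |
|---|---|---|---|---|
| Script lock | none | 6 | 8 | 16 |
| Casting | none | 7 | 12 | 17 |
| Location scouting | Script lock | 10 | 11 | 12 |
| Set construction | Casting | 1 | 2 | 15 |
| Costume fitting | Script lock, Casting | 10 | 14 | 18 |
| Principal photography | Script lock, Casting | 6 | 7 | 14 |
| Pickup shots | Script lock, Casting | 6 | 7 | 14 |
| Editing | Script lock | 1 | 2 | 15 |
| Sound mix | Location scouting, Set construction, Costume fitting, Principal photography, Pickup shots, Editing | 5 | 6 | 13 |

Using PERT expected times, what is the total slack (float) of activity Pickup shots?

te_Script lock = (6 + 4·8 + 16)/6 = 54/6 = 9
te_Casting = (7 + 4·12 + 17)/6 = 72/6 = 12
te_Location scouting = (10 + 4·11 + 12)/6 = 66/6 = 11
te_Set construction = (1 + 4·2 + 15)/6 = 24/6 = 4
te_Costume fitting = (10 + 4·14 + 18)/6 = 84/6 = 14
te_Principal photography = (6 + 4·7 + 14)/6 = 48/6 = 8
te_Pickup shots = (6 + 4·7 + 14)/6 = 48/6 = 8
te_Editing = (1 + 4·2 + 15)/6 = 24/6 = 4
te_Sound mix = (5 + 4·6 + 13)/6 = 42/6 = 7

Forward pass:
ES_Script lock = 0; EF_Script lock = 9
ES_Casting = 0; EF_Casting = 12
ES_Location scouting = 9; EF_Location scouting = 9+11 = 20
ES_Set construction = 12; EF_Set construction = 12+4 = 16
ES_Costume fitting = max(EF_Script lock=9, EF_Casting=12) = 12; EF_Costume fitting = 12+14 = 26
ES_Principal photography = max(EF_Script lock=9, EF_Casting=12) = 12; EF_Principal photography = 12+8 = 20
ES_Pickup shots = max(EF_Script lock=9, EF_Casting=12) = 12; EF_Pickup shots = 12+8 = 20
ES_Editing = 9; EF_Editing = 9+4 = 13
ES_Sound mix = max(EF_Location scouting=20, EF_Set construction=16, EF_Costume fitting=26, EF_Principal photography=20, EF_Pickup shots=20, EF_Editing=13) = 26; EF_Sound mix = 26+7 = 33
Expected project duration μ = 33 weeks. Critical path: Casting → Costume fitting → Sound mix.

Backward pass:
LF_Sound mix = 33; LS_Sound mix = 33−7 = 26
LF_Editing = LS_Sound mix = 26; LS_Editing = 26−4 = 22
LF_Pickup shots = LS_Sound mix = 26; LS_Pickup shots = 26−8 = 18
LF_Principal photography = LS_Sound mix = 26; LS_Principal photography = 26−8 = 18
LF_Costume fitting = LS_Sound mix = 26; LS_Costume fitting = 26−14 = 12
LF_Set construction = LS_Sound mix = 26; LS_Set construction = 26−4 = 22
LF_Location scouting = LS_Sound mix = 26; LS_Location scouting = 26−11 = 15
LF_Casting = min(LS_Set construction=22, LS_Costume fitting=12, LS_Principal photography=18, LS_Pickup shots=18) = 12; LS_Casting = 12−12 = 0
LF_Script lock = min(LS_Location scouting=15, LS_Costume fitting=12, LS_Principal photography=18, LS_Pickup shots=18, LS_Editing=22) = 12; LS_Script lock = 12−9 = 3
Slack_Pickup shots = LS_Pickup shots − ES_Pickup shots = 18 − 12 = 6

6 weeks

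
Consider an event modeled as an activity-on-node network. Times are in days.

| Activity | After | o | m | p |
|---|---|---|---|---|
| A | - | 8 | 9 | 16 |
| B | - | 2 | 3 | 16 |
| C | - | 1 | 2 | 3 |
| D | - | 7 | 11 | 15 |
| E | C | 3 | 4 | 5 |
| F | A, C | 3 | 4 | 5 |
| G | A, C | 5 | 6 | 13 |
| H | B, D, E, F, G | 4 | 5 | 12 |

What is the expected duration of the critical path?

23 days

te_A = (8 + 4·9 + 16)/6 = 60/6 = 10
te_B = (2 + 4·3 + 16)/6 = 30/6 = 5
te_C = (1 + 4·2 + 3)/6 = 12/6 = 2
te_D = (7 + 4·11 + 15)/6 = 66/6 = 11
te_E = (3 + 4·4 + 5)/6 = 24/6 = 4
te_F = (3 + 4·4 + 5)/6 = 24/6 = 4
te_G = (5 + 4·6 + 13)/6 = 42/6 = 7
te_H = (4 + 4·5 + 12)/6 = 36/6 = 6

Forward pass:
ES_A = 0; EF_A = 10
ES_B = 0; EF_B = 5
ES_C = 0; EF_C = 2
ES_D = 0; EF_D = 11
ES_E = 2; EF_E = 2+4 = 6
ES_F = max(EF_A=10, EF_C=2) = 10; EF_F = 10+4 = 14
ES_G = max(EF_A=10, EF_C=2) = 10; EF_G = 10+7 = 17
ES_H = max(EF_B=5, EF_D=11, EF_E=6, EF_F=14, EF_G=17) = 17; EF_H = 17+6 = 23
Expected project duration μ = 23 days. Critical path: A → G → H.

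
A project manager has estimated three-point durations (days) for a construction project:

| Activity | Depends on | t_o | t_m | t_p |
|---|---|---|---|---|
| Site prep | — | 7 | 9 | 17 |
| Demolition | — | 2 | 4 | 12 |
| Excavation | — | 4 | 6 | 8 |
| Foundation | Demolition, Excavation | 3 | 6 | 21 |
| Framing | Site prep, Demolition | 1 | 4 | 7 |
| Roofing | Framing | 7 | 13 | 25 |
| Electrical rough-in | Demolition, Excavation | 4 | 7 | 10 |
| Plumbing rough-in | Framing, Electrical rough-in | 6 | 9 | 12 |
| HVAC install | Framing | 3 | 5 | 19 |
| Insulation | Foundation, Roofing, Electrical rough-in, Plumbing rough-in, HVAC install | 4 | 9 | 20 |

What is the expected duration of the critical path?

te_Site prep = (7 + 4·9 + 17)/6 = 60/6 = 10
te_Demolition = (2 + 4·4 + 12)/6 = 30/6 = 5
te_Excavation = (4 + 4·6 + 8)/6 = 36/6 = 6
te_Foundation = (3 + 4·6 + 21)/6 = 48/6 = 8
te_Framing = (1 + 4·4 + 7)/6 = 24/6 = 4
te_Roofing = (7 + 4·13 + 25)/6 = 84/6 = 14
te_Electrical rough-in = (4 + 4·7 + 10)/6 = 42/6 = 7
te_Plumbing rough-in = (6 + 4·9 + 12)/6 = 54/6 = 9
te_HVAC install = (3 + 4·5 + 19)/6 = 42/6 = 7
te_Insulation = (4 + 4·9 + 20)/6 = 60/6 = 10

Forward pass:
ES_Site prep = 0; EF_Site prep = 10
ES_Demolition = 0; EF_Demolition = 5
ES_Excavation = 0; EF_Excavation = 6
ES_Foundation = max(EF_Demolition=5, EF_Excavation=6) = 6; EF_Foundation = 6+8 = 14
ES_Framing = max(EF_Site prep=10, EF_Demolition=5) = 10; EF_Framing = 10+4 = 14
ES_Roofing = 14; EF_Roofing = 14+14 = 28
ES_Electrical rough-in = max(EF_Demolition=5, EF_Excavation=6) = 6; EF_Electrical rough-in = 6+7 = 13
ES_Plumbing rough-in = max(EF_Framing=14, EF_Electrical rough-in=13) = 14; EF_Plumbing rough-in = 14+9 = 23
ES_HVAC install = 14; EF_HVAC install = 14+7 = 21
ES_Insulation = max(EF_Foundation=14, EF_Roofing=28, EF_Electrical rough-in=13, EF_Plumbing rough-in=23, EF_HVAC install=21) = 28; EF_Insulation = 28+10 = 38
Expected project duration μ = 38 days. Critical path: Site prep → Framing → Roofing → Insulation.

38 days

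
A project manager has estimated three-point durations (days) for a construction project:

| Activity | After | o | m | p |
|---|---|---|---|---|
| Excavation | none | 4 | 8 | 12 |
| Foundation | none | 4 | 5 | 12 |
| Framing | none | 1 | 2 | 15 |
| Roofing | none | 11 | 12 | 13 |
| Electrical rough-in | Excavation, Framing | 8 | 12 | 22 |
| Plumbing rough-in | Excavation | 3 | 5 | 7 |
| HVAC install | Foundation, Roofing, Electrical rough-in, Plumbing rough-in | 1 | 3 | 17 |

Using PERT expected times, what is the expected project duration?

26 days

te_Excavation = (4 + 4·8 + 12)/6 = 48/6 = 8
te_Foundation = (4 + 4·5 + 12)/6 = 36/6 = 6
te_Framing = (1 + 4·2 + 15)/6 = 24/6 = 4
te_Roofing = (11 + 4·12 + 13)/6 = 72/6 = 12
te_Electrical rough-in = (8 + 4·12 + 22)/6 = 78/6 = 13
te_Plumbing rough-in = (3 + 4·5 + 7)/6 = 30/6 = 5
te_HVAC install = (1 + 4·3 + 17)/6 = 30/6 = 5

Forward pass:
ES_Excavation = 0; EF_Excavation = 8
ES_Foundation = 0; EF_Foundation = 6
ES_Framing = 0; EF_Framing = 4
ES_Roofing = 0; EF_Roofing = 12
ES_Electrical rough-in = max(EF_Excavation=8, EF_Framing=4) = 8; EF_Electrical rough-in = 8+13 = 21
ES_Plumbing rough-in = 8; EF_Plumbing rough-in = 8+5 = 13
ES_HVAC install = max(EF_Foundation=6, EF_Roofing=12, EF_Electrical rough-in=21, EF_Plumbing rough-in=13) = 21; EF_HVAC install = 21+5 = 26
Expected project duration μ = 26 days. Critical path: Excavation → Electrical rough-in → HVAC install.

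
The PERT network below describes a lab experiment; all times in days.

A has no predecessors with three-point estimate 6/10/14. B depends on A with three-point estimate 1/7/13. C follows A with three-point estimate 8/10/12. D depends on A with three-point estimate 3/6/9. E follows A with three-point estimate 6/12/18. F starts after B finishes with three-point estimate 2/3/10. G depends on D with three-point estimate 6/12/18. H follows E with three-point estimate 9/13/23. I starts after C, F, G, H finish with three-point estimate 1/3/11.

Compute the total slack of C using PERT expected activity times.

te_A = (6 + 4·10 + 14)/6 = 60/6 = 10
te_B = (1 + 4·7 + 13)/6 = 42/6 = 7
te_C = (8 + 4·10 + 12)/6 = 60/6 = 10
te_D = (3 + 4·6 + 9)/6 = 36/6 = 6
te_E = (6 + 4·12 + 18)/6 = 72/6 = 12
te_F = (2 + 4·3 + 10)/6 = 24/6 = 4
te_G = (6 + 4·12 + 18)/6 = 72/6 = 12
te_H = (9 + 4·13 + 23)/6 = 84/6 = 14
te_I = (1 + 4·3 + 11)/6 = 24/6 = 4

Forward pass:
ES_A = 0; EF_A = 10
ES_B = 10; EF_B = 10+7 = 17
ES_C = 10; EF_C = 10+10 = 20
ES_D = 10; EF_D = 10+6 = 16
ES_E = 10; EF_E = 10+12 = 22
ES_F = 17; EF_F = 17+4 = 21
ES_G = 16; EF_G = 16+12 = 28
ES_H = 22; EF_H = 22+14 = 36
ES_I = max(EF_C=20, EF_F=21, EF_G=28, EF_H=36) = 36; EF_I = 36+4 = 40
Expected project duration μ = 40 days. Critical path: A → E → H → I.

Backward pass:
LF_I = 40; LS_I = 40−4 = 36
LF_H = LS_I = 36; LS_H = 36−14 = 22
LF_G = LS_I = 36; LS_G = 36−12 = 24
LF_F = LS_I = 36; LS_F = 36−4 = 32
LF_E = LS_H = 22; LS_E = 22−12 = 10
LF_D = LS_G = 24; LS_D = 24−6 = 18
LF_C = LS_I = 36; LS_C = 36−10 = 26
LF_B = LS_F = 32; LS_B = 32−7 = 25
LF_A = min(LS_B=25, LS_C=26, LS_D=18, LS_E=10) = 10; LS_A = 10−10 = 0
Slack_C = LS_C − ES_C = 26 − 10 = 16

16 days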